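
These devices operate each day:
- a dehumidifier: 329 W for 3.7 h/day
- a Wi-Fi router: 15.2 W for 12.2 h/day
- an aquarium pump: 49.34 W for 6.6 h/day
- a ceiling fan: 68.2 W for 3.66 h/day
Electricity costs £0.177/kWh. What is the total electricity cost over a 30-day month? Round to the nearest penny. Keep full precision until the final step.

£10.50

dehumidifier: 329 W × 3.7 h × 30 d = 36,519 Wh = 36.52 kWh
Wi-Fi router: 15.2 W × 12.2 h × 30 d = 5,563 Wh = 5.563 kWh
aquarium pump: 49.34 W × 6.6 h × 30 d = 9,769 Wh = 9.769 kWh
ceiling fan: 68.2 W × 3.66 h × 30 d = 7,488 Wh = 7.488 kWh
Total energy = 36.52 + 5.563 + 9.769 + 7.488 = 59.34 kWh
Cost = 59.34 kWh × £0.177 = £10.50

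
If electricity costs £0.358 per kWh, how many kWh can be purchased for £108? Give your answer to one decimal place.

£108 / £0.358 per kWh = 301.7 kWh

301.7 kWh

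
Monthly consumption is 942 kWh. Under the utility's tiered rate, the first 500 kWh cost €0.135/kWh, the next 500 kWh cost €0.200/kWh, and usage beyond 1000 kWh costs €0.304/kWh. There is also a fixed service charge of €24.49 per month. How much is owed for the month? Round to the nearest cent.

First 500 kWh × €0.135 = €67.50
Next 442 kWh × €0.200 = €88.40
Remaining tier: 0 kWh (not reached)
Energy charge = €155.90; + service €24.49 = €180.39

€180.39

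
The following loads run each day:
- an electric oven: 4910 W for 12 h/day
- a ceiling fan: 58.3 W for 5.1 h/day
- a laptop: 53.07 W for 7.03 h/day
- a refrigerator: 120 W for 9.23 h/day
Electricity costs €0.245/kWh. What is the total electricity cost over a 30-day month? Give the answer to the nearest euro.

electric oven: 4910 W × 12 h × 30 d = 1,767,600 Wh = 1,768 kWh
ceiling fan: 58.3 W × 5.1 h × 30 d = 8,920 Wh = 8.92 kWh
laptop: 53.07 W × 7.03 h × 30 d = 11,192 Wh = 11.19 kWh
refrigerator: 120 W × 9.23 h × 30 d = 33,228 Wh = 33.23 kWh
Total energy = 1,768 + 8.92 + 11.19 + 33.23 = 1,821 kWh
Cost = 1,821 kWh × €0.245 = €446.13 ≈ €446

€446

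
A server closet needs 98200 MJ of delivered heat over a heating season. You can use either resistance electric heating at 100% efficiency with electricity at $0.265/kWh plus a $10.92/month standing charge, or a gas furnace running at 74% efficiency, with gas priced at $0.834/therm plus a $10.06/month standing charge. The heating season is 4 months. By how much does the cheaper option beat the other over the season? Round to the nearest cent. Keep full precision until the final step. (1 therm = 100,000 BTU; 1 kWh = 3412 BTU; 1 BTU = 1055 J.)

$6183.69

Heat load = 98200 MJ = 98,200,000,000 J / 1055 = 93,080,569 BTU
Gas: input = 93,080,569 / 0.74 = 125,784,552 BTU = 1,258 therm → 1,258 × $0.834 = $1,049.04; + 4 × $10.06 standing = $1,089.28
Electric: 93,080,569 BTU / 3412 = 27,280 kWh → × $0.265 = $7,229.29; + 4 × $10.92 standing = $7,272.97
Difference = |$1,089.28 − $7,272.97| = $6,183.69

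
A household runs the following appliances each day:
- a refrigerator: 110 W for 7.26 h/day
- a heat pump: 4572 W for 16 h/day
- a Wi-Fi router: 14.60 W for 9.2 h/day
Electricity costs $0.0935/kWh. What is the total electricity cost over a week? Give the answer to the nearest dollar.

refrigerator: 110 W × 7.26 h × 7 d = 5,590 Wh = 5.59 kWh
heat pump: 4572 W × 16 h × 7 d = 512,064 Wh = 512.1 kWh
Wi-Fi router: 14.60 W × 9.2 h × 7 d = 940 Wh = 0.9402 kWh
Total energy = 5.59 + 512.1 + 0.9402 = 518.6 kWh
Cost = 518.6 kWh × $0.0935 = $48.49 ≈ $48

$48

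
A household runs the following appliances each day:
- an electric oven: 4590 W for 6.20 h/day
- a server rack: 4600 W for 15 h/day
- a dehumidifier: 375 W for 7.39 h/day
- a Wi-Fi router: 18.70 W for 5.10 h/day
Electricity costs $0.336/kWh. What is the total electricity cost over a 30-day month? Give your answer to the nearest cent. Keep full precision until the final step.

$1011.27

electric oven: 4590 W × 6.20 h × 30 d = 853,740 Wh = 853.7 kWh
server rack: 4600 W × 15 h × 30 d = 2,070,000 Wh = 2,070 kWh
dehumidifier: 375 W × 7.39 h × 30 d = 83,138 Wh = 83.14 kWh
Wi-Fi router: 18.70 W × 5.10 h × 30 d = 2,861 Wh = 2.861 kWh
Total energy = 853.7 + 2,070 + 83.14 + 2.861 = 3,010 kWh
Cost = 3,010 kWh × $0.336 = $1,011.27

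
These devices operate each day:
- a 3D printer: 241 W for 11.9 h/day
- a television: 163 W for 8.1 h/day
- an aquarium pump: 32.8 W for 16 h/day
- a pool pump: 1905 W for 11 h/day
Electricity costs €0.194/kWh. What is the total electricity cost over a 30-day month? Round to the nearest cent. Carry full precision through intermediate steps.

3D printer: 241 W × 11.9 h × 30 d = 86,037 Wh = 86.04 kWh
television: 163 W × 8.1 h × 30 d = 39,609 Wh = 39.61 kWh
aquarium pump: 32.8 W × 16 h × 30 d = 15,744 Wh = 15.74 kWh
pool pump: 1905 W × 11 h × 30 d = 628,650 Wh = 628.6 kWh
Total energy = 86.04 + 39.61 + 15.74 + 628.6 = 770 kWh
Cost = 770 kWh × €0.194 = €149.39

€149.39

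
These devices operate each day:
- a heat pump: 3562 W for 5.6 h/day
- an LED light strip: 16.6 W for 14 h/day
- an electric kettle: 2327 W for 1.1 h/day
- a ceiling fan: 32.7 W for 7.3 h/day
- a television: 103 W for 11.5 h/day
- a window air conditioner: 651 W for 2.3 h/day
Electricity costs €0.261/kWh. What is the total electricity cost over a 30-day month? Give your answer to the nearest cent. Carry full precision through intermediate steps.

heat pump: 3562 W × 5.6 h × 30 d = 598,416 Wh = 598.4 kWh
LED light strip: 16.6 W × 14 h × 30 d = 6,972 Wh = 6.972 kWh
electric kettle: 2327 W × 1.1 h × 30 d = 76,791 Wh = 76.79 kWh
ceiling fan: 32.7 W × 7.3 h × 30 d = 7,161 Wh = 7.161 kWh
television: 103 W × 11.5 h × 30 d = 35,535 Wh = 35.53 kWh
window air conditioner: 651 W × 2.3 h × 30 d = 44,919 Wh = 44.92 kWh
Total energy = 598.4 + 6.972 + 76.79 + 7.161 + 35.53 + 44.92 = 769.8 kWh
Cost = 769.8 kWh × €0.261 = €200.92

€200.92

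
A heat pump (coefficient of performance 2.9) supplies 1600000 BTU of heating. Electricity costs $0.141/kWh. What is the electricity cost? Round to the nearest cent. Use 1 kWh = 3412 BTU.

Heat delivered = 1,600,000 BTU / 3412 = 468.9 kWh
Electrical input = 468.9 kWh / 2.9 = 161.7 kWh
Cost = 161.7 × $0.141/kWh = $22.80

$22.80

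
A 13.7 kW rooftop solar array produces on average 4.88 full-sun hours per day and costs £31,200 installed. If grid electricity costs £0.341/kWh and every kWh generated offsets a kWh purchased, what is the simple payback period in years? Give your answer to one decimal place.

Daily generation = 13.7 kW × 4.88 h = 66.86 kWh
Annual generation = 66.86 × 365 = 24402 kWh
Annual savings = 24402 × £0.341 = £8,321.23
Payback = £31,200 / £8,321.23 = 3.75 years

3.7 years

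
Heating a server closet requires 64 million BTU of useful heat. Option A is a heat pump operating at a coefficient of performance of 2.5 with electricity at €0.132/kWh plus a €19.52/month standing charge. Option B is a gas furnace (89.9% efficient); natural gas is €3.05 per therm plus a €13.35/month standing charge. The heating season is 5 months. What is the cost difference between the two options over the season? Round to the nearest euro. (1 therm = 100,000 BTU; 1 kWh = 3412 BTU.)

Heat load = 64 × 10⁶ BTU = 64,000,000 BTU
Gas: input = 64,000,000 / 0.899 = 71,190,211 BTU = 711.9 therm → 711.9 × €3.05 = €2,171.30; + 5 × €13.35 standing = €2,238.05
Heat pump: 64,000,000 BTU / 3412 = 18,760 kWh heat; / 2.5 = 7,503 kWh in → × €0.132 = €990.39; + 5 × €19.52 standing = €1,087.99
Difference = |€2,238.05 − €1,087.99| = €1,150.06 ≈ €1150

€1150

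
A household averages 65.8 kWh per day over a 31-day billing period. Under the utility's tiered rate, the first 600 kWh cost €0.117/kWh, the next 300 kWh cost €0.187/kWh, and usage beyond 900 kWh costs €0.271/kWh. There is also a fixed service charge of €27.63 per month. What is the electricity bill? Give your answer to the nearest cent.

€462.82

Usage = 65.8 kWh/day × 31 days = 2039.8 kWh
First 600 kWh × €0.117 = €70.20
Next 300 kWh × €0.187 = €56.10
Remaining 1139.8 kWh × €0.271 = €308.89
Energy charge = €435.19; + service €27.63 = €462.82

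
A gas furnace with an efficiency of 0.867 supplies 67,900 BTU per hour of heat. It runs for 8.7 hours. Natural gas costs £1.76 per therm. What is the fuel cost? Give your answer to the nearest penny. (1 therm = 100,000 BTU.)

Heat delivered = 67,900 BTU/h × 8.7 h = 590,730 BTU
Gas input = 590,730 / 0.867 = 681,349 BTU
= 681,349 / 100,000 = 6.813 therm
Cost = 6.813 × £1.76/therm = £11.99

£11.99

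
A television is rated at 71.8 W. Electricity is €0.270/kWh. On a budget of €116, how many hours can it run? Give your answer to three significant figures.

Energy budget = €116 / €0.270 per kWh = 429.6 kWh = 429,630 Wh
Runtime = 429,630 Wh / 71.8 W = 5,984 h

5980 h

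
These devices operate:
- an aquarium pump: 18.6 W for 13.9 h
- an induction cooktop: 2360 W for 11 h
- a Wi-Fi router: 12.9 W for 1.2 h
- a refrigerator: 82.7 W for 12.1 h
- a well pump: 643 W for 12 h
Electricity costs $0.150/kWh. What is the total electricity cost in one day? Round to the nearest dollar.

aquarium pump: 18.6 W × 13.9 h = 259 Wh = 0.2585 kWh
induction cooktop: 2360 W × 11 h = 25,960 Wh = 25.96 kWh
Wi-Fi router: 12.9 W × 1.2 h = 15 Wh = 0.01548 kWh
refrigerator: 82.7 W × 12.1 h = 1,001 Wh = 1.001 kWh
well pump: 643 W × 12 h = 7,716 Wh = 7.716 kWh
Total energy = 0.2585 + 25.96 + 0.01548 + 1.001 + 7.716 = 34.95 kWh
Cost = 34.95 kWh × $0.150 = $5.24 ≈ $5

$5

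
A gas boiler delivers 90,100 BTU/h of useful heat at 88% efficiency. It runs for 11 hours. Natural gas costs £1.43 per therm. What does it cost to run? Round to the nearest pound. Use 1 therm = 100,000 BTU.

Heat delivered = 90,100 BTU/h × 11 h = 991,100 BTU
Gas input = 991,100 / 0.88 = 1,126,250 BTU
= 1,126,250 / 100,000 = 11.26 therm
Cost = 11.26 × £1.43/therm = £16.11 ≈ £16

£16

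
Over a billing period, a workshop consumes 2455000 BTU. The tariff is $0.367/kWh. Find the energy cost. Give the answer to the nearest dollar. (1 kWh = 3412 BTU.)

2455000 BTU × (0.00029308 kWh/BTU) = 719.5 kWh
Cost = 719.5 kWh × $0.367/kWh = $264.06 ≈ $264

$264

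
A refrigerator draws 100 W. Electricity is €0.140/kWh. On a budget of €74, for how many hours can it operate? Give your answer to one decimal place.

5285.7 h

Energy budget = €74 / €0.140 per kWh = 528.6 kWh = 528,571 Wh
Runtime = 528,571 Wh / 100 W = 5,286 h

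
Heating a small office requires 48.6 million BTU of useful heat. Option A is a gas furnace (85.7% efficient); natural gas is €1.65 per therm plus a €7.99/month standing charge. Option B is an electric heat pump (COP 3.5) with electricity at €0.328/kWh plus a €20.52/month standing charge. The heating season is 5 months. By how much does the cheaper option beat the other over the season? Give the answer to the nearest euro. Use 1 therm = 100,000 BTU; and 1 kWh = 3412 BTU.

€462

Heat load = 48.6 × 10⁶ BTU = 48,600,000 BTU
Gas: input = 48,600,000 / 0.857 = 56,709,452 BTU = 567.1 therm → 567.1 × €1.65 = €935.71; + 5 × €7.99 standing = €975.66
Heat pump: 48,600,000 BTU / 3412 = 14,240 kWh heat; / 3.5 = 4,070 kWh in → × €0.328 = €1,334.85; + 5 × €20.52 standing = €1,437.45
Difference = |€975.66 − €1,437.45| = €461.80 ≈ €462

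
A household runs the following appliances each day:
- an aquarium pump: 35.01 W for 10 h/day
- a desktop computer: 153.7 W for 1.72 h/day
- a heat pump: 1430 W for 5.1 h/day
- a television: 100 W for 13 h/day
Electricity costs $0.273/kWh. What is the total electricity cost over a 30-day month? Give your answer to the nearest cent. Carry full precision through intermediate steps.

aquarium pump: 35.01 W × 10 h × 30 d = 10,503 Wh = 10.5 kWh
desktop computer: 153.7 W × 1.72 h × 30 d = 7,931 Wh = 7.931 kWh
heat pump: 1430 W × 5.1 h × 30 d = 218,790 Wh = 218.8 kWh
television: 100 W × 13 h × 30 d = 39,000 Wh = 39 kWh
Total energy = 10.5 + 7.931 + 218.8 + 39 = 276.2 kWh
Cost = 276.2 kWh × $0.273 = $75.41

$75.41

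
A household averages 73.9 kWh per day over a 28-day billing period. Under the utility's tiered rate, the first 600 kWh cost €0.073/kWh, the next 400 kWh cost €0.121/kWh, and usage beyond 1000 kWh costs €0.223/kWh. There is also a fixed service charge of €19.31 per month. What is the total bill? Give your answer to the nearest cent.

€349.94

Usage = 73.9 kWh/day × 28 days = 2069.2 kWh
First 600 kWh × €0.073 = €43.80
Next 400 kWh × €0.121 = €48.40
Remaining 1069.2 kWh × €0.223 = €238.43
Energy charge = €330.63; + service €19.31 = €349.94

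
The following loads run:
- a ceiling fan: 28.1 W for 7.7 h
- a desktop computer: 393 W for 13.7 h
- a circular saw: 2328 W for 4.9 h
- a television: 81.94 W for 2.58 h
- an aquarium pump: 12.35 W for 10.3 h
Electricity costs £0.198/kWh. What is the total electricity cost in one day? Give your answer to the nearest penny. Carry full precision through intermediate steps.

ceiling fan: 28.1 W × 7.7 h = 216 Wh = 0.2164 kWh
desktop computer: 393 W × 13.7 h = 5,384 Wh = 5.384 kWh
circular saw: 2328 W × 4.9 h = 11,407 Wh = 11.41 kWh
television: 81.94 W × 2.58 h = 211 Wh = 0.2114 kWh
aquarium pump: 12.35 W × 10.3 h = 127 Wh = 0.1272 kWh
Total energy = 0.2164 + 5.384 + 11.41 + 0.2114 + 0.1272 = 17.35 kWh
Cost = 17.35 kWh × £0.198 = £3.43

£3.43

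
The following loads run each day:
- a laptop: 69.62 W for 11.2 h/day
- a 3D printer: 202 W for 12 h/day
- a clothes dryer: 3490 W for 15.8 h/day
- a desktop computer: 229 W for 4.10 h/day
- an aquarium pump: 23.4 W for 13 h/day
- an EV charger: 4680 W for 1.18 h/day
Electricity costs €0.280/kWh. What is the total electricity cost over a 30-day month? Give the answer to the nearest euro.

laptop: 69.62 W × 11.2 h × 30 d = 23,392 Wh = 23.39 kWh
3D printer: 202 W × 12 h × 30 d = 72,720 Wh = 72.72 kWh
clothes dryer: 3490 W × 15.8 h × 30 d = 1,654,260 Wh = 1,654 kWh
desktop computer: 229 W × 4.10 h × 30 d = 28,167 Wh = 28.17 kWh
aquarium pump: 23.4 W × 13 h × 30 d = 9,126 Wh = 9.126 kWh
EV charger: 4680 W × 1.18 h × 30 d = 165,672 Wh = 165.7 kWh
Total energy = 23.39 + 72.72 + 1,654 + 28.17 + 9.126 + 165.7 = 1,953 kWh
Cost = 1,953 kWh × €0.280 = €546.93 ≈ €547

€547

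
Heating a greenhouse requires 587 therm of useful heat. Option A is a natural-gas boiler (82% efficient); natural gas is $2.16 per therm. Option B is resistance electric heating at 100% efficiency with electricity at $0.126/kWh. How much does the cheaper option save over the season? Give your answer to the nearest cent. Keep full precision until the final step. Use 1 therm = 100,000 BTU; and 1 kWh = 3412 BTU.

$621.46

Heat load = 587 therm × 100,000 = 58,700,000 BTU
Gas: input = 58,700,000 / 0.82 = 71,585,366 BTU = 715.9 therm → 715.9 × $2.16 = $1,546.24
Electric: 58,700,000 BTU / 3412 = 17,200 kWh → × $0.126 = $2,167.70
Difference = |$1,546.24 − $2,167.70| = $621.46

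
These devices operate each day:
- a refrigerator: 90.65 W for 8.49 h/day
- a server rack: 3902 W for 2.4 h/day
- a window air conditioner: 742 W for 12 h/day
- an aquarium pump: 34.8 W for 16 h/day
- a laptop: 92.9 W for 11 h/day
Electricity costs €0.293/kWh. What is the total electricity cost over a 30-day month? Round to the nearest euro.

refrigerator: 90.65 W × 8.49 h × 30 d = 23,089 Wh = 23.09 kWh
server rack: 3902 W × 2.4 h × 30 d = 280,944 Wh = 280.9 kWh
window air conditioner: 742 W × 12 h × 30 d = 267,120 Wh = 267.1 kWh
aquarium pump: 34.8 W × 16 h × 30 d = 16,704 Wh = 16.7 kWh
laptop: 92.9 W × 11 h × 30 d = 30,657 Wh = 30.66 kWh
Total energy = 23.09 + 280.9 + 267.1 + 16.7 + 30.66 = 618.5 kWh
Cost = 618.5 kWh × €0.293 = €181.22 ≈ €181

€181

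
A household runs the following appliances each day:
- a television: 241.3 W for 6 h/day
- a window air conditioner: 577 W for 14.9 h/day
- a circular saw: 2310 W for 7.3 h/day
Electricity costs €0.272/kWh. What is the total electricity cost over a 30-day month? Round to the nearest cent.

€219.57

television: 241.3 W × 6 h × 30 d = 43,434 Wh = 43.43 kWh
window air conditioner: 577 W × 14.9 h × 30 d = 257,919 Wh = 257.9 kWh
circular saw: 2310 W × 7.3 h × 30 d = 505,890 Wh = 505.9 kWh
Total energy = 43.43 + 257.9 + 505.9 = 807.2 kWh
Cost = 807.2 kWh × €0.272 = €219.57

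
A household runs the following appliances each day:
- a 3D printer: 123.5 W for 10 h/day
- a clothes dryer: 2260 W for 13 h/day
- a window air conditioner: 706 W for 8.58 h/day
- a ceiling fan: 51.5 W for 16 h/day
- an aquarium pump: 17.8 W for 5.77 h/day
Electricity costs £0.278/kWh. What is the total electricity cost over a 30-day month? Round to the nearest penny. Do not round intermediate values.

3D printer: 123.5 W × 10 h × 30 d = 37,050 Wh = 37.05 kWh
clothes dryer: 2260 W × 13 h × 30 d = 881,400 Wh = 881.4 kWh
window air conditioner: 706 W × 8.58 h × 30 d = 181,724 Wh = 181.7 kWh
ceiling fan: 51.5 W × 16 h × 30 d = 24,720 Wh = 24.72 kWh
aquarium pump: 17.8 W × 5.77 h × 30 d = 3,081 Wh = 3.081 kWh
Total energy = 37.05 + 881.4 + 181.7 + 24.72 + 3.081 = 1,128 kWh
Cost = 1,128 kWh × £0.278 = £313.58

£313.58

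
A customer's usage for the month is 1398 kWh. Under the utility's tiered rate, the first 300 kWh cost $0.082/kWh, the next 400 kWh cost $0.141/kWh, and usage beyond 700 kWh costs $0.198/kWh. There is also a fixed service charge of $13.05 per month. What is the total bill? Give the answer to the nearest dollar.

$232

First 300 kWh × $0.082 = $24.60
Next 400 kWh × $0.141 = $56.40
Remaining 698 kWh × $0.198 = $138.20
Energy charge = $219.20; + service $13.05 = $232.25 ≈ $232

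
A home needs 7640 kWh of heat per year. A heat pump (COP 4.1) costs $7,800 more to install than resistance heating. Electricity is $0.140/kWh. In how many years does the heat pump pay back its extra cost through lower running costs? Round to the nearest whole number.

10 years

Resistance: 7640 kWh × $0.140 = $1,069.60/yr
Heat pump: 7640 / 4.1 = 1863 kWh in → × $0.140 = $260.88/yr
Annual savings = $808.72
Payback = $7,800 / $808.72 = 9.64 years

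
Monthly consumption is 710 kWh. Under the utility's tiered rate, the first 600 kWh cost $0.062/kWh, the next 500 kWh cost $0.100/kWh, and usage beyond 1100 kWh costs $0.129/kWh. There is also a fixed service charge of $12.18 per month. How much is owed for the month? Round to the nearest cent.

First 600 kWh × $0.062 = $37.20
Next 110 kWh × $0.100 = $11.00
Remaining tier: 0 kWh (not reached)
Energy charge = $48.20; + service $12.18 = $60.38

$60.38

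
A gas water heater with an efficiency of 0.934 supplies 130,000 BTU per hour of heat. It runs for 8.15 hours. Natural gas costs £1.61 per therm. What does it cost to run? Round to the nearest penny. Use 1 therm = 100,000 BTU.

Heat delivered = 130,000 BTU/h × 8.15 h = 1,059,500 BTU
Gas input = 1,059,500 / 0.934 = 1,134,368 BTU
= 1,134,368 / 100,000 = 11.34 therm
Cost = 11.34 × £1.61/therm = £18.26

£18.26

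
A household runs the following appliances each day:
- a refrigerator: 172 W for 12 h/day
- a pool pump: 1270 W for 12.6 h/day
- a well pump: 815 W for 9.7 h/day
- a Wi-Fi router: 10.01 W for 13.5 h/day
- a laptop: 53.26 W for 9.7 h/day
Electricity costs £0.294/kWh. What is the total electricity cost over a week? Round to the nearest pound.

£55

refrigerator: 172 W × 12 h × 7 d = 14,448 Wh = 14.45 kWh
pool pump: 1270 W × 12.6 h × 7 d = 112,014 Wh = 112 kWh
well pump: 815 W × 9.7 h × 7 d = 55,338 Wh = 55.34 kWh
Wi-Fi router: 10.01 W × 13.5 h × 7 d = 946 Wh = 0.9459 kWh
laptop: 53.26 W × 9.7 h × 7 d = 3,616 Wh = 3.616 kWh
Total energy = 14.45 + 112 + 55.34 + 0.9459 + 3.616 = 186.4 kWh
Cost = 186.4 kWh × £0.294 = £54.79 ≈ £55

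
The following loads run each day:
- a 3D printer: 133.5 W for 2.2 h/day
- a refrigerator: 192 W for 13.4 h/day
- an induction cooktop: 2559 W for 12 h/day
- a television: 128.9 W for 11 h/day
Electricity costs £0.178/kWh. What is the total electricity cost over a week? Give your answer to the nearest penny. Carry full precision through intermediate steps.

£43.60

3D printer: 133.5 W × 2.2 h × 7 d = 2,056 Wh = 2.056 kWh
refrigerator: 192 W × 13.4 h × 7 d = 18,010 Wh = 18.01 kWh
induction cooktop: 2559 W × 12 h × 7 d = 214,956 Wh = 215 kWh
television: 128.9 W × 11 h × 7 d = 9,925 Wh = 9.925 kWh
Total energy = 2.056 + 18.01 + 215 + 9.925 = 244.9 kWh
Cost = 244.9 kWh × £0.178 = £43.60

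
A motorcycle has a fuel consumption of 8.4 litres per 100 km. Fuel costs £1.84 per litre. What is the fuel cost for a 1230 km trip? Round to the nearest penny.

Fuel = 8.4 L/100 km × 1230 km / 100 = 103.3 L
Cost = 103.3 L × £1.84/L = £190.11

£190.11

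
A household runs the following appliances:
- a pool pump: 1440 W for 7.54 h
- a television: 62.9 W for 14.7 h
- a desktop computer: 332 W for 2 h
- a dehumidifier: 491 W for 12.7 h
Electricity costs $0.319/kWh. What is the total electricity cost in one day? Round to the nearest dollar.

$6

pool pump: 1440 W × 7.54 h = 10,858 Wh = 10.86 kWh
television: 62.9 W × 14.7 h = 925 Wh = 0.9246 kWh
desktop computer: 332 W × 2 h = 664 Wh = 0.664 kWh
dehumidifier: 491 W × 12.7 h = 6,236 Wh = 6.236 kWh
Total energy = 10.86 + 0.9246 + 0.664 + 6.236 = 18.68 kWh
Cost = 18.68 kWh × $0.319 = $5.96 ≈ $6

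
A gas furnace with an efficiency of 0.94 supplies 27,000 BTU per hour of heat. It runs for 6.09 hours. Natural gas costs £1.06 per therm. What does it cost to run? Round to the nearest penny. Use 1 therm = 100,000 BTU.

£1.85

Heat delivered = 27,000 BTU/h × 6.09 h = 164,430 BTU
Gas input = 164,430 / 0.94 = 174,926 BTU
= 174,926 / 100,000 = 1.749 therm
Cost = 1.749 × £1.06/therm = £1.85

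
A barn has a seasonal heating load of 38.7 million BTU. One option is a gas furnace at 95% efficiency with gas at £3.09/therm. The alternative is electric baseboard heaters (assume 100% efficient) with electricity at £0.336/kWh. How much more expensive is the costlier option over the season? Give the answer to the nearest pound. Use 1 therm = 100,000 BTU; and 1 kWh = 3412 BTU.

Heat load = 38.7 × 10⁶ BTU = 38,700,000 BTU
Gas: input = 38,700,000 / 0.95 = 40,736,842 BTU = 407.4 therm → 407.4 × £3.09 = £1,258.77
Electric: 38,700,000 BTU / 3412 = 11,340 kWh → × £0.336 = £3,811.02
Difference = |£1,258.77 − £3,811.02| = £2,552.25 ≈ £2552

£2552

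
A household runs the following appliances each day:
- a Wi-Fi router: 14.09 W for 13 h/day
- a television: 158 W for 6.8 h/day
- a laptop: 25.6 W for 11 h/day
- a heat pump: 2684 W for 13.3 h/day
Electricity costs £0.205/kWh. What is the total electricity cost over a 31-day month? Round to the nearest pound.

Wi-Fi router: 14.09 W × 13 h × 31 d = 5,678 Wh = 5.678 kWh
television: 158 W × 6.8 h × 31 d = 33,306 Wh = 33.31 kWh
laptop: 25.6 W × 11 h × 31 d = 8,730 Wh = 8.73 kWh
heat pump: 2684 W × 13.3 h × 31 d = 1,106,613 Wh = 1,107 kWh
Total energy = 5.678 + 33.31 + 8.73 + 1,107 = 1,154 kWh
Cost = 1,154 kWh × £0.205 = £236.64 ≈ £237

£237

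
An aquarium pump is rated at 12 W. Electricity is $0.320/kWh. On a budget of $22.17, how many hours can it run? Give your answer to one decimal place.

5773.4 h

Energy budget = $22.17 / $0.320 per kWh = 69.28 kWh = 69,281 Wh
Runtime = 69,281 Wh / 12 W = 5,773 h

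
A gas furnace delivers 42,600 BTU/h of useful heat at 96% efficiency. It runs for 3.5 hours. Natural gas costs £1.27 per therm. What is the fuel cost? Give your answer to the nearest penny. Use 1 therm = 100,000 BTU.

£1.97

Heat delivered = 42,600 BTU/h × 3.5 h = 149,100 BTU
Gas input = 149,100 / 0.96 = 155,312 BTU
= 155,312 / 100,000 = 1.553 therm
Cost = 1.553 × £1.27/therm = £1.97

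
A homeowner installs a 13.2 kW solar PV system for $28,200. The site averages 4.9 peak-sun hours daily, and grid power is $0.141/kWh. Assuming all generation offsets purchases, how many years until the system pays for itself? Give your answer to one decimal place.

Daily generation = 13.2 kW × 4.9 h = 64.68 kWh
Annual generation = 64.68 × 365 = 23608 kWh
Annual savings = 23608 × $0.141 = $3,328.76
Payback = $28,200 / $3,328.76 = 8.47 years

8.5 years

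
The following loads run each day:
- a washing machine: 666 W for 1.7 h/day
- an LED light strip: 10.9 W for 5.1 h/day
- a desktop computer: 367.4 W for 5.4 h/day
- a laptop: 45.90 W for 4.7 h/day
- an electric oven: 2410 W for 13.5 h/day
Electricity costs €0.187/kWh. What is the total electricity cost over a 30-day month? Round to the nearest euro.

washing machine: 666 W × 1.7 h × 30 d = 33,966 Wh = 33.97 kWh
LED light strip: 10.9 W × 5.1 h × 30 d = 1,668 Wh = 1.668 kWh
desktop computer: 367.4 W × 5.4 h × 30 d = 59,519 Wh = 59.52 kWh
laptop: 45.90 W × 4.7 h × 30 d = 6,472 Wh = 6.472 kWh
electric oven: 2410 W × 13.5 h × 30 d = 976,050 Wh = 976 kWh
Total energy = 33.97 + 1.668 + 59.52 + 6.472 + 976 = 1,078 kWh
Cost = 1,078 kWh × €0.187 = €201.53 ≈ €202

€202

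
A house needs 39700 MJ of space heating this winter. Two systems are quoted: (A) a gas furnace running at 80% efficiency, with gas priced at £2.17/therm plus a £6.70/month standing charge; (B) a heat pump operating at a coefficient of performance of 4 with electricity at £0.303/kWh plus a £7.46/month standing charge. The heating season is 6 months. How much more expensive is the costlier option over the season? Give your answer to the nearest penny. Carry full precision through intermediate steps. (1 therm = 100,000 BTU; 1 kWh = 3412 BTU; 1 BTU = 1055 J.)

£180.73

Heat load = 39700 MJ = 39,700,000,000 J / 1055 = 37,630,332 BTU
Gas: input = 37,630,332 / 0.80 = 47,037,915 BTU = 470.4 therm → 470.4 × £2.17 = £1,020.72; + 6 × £6.70 standing = £1,060.92
Heat pump: 37,630,332 BTU / 3412 = 11,030 kWh heat; / 4 = 2,757 kWh in → × £0.303 = £835.43; + 6 × £7.46 standing = £880.19
Difference = |£1,060.92 − £880.19| = £180.73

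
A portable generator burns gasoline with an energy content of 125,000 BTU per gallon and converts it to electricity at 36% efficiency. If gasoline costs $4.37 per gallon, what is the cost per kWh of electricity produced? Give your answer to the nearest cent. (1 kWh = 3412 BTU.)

Electrical output per gallon = 125,000 BTU × 0.36 / 3412 BTU/kWh = 13.19 kWh
Cost per kWh = $4.37 / 13.19 kWh = $0.331

$0.33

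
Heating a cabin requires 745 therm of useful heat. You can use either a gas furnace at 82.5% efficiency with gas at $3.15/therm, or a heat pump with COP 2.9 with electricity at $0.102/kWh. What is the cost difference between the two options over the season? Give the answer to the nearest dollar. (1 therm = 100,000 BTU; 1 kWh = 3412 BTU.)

Heat load = 745 therm × 100,000 = 74,500,000 BTU
Gas: input = 74,500,000 / 0.825 = 90,303,030 BTU = 903 therm → 903 × $3.15 = $2,844.55
Heat pump: 74,500,000 BTU / 3412 = 21,830 kWh heat; / 2.9 = 7,529 kWh in → × $0.102 = $767.98
Difference = |$2,844.55 − $767.98| = $2,076.57 ≈ $2077

$2077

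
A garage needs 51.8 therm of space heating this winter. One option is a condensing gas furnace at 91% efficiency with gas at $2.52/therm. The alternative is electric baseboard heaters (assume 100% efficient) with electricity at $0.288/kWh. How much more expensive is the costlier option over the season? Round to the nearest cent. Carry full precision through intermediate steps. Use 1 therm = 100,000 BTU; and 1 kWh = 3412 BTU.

Heat load = 51.8 therm × 100,000 = 5,180,000 BTU
Gas: input = 5,180,000 / 0.91 = 5,692,308 BTU = 56.92 therm → 56.92 × $2.52 = $143.45
Electric: 5,180,000 BTU / 3412 = 1,518 kWh → × $0.288 = $437.23
Difference = |$143.45 − $437.23| = $293.79

$293.79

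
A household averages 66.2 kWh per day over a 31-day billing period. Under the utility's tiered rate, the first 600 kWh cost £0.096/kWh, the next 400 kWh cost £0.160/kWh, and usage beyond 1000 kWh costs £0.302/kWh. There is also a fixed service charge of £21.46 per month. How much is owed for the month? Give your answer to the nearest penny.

£460.82

Usage = 66.2 kWh/day × 31 days = 2052.2 kWh
First 600 kWh × £0.096 = £57.60
Next 400 kWh × £0.160 = £64.00
Remaining 1052.2 kWh × £0.302 = £317.76
Energy charge = £439.36; + service £21.46 = £460.82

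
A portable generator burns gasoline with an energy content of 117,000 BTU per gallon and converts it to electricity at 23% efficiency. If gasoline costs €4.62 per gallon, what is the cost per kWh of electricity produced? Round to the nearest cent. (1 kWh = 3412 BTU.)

Electrical output per gallon = 117,000 BTU × 0.23 / 3412 BTU/kWh = 7.887 kWh
Cost per kWh = €4.62 / 7.887 kWh = €0.586

€0.59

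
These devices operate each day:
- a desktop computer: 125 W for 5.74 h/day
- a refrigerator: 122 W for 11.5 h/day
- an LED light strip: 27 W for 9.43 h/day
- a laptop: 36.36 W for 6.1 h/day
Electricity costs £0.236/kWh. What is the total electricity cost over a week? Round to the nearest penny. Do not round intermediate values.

desktop computer: 125 W × 5.74 h × 7 d = 5,022 Wh = 5.022 kWh
refrigerator: 122 W × 11.5 h × 7 d = 9,821 Wh = 9.821 kWh
LED light strip: 27 W × 9.43 h × 7 d = 1,782 Wh = 1.782 kWh
laptop: 36.36 W × 6.1 h × 7 d = 1,553 Wh = 1.553 kWh
Total energy = 5.022 + 9.821 + 1.782 + 1.553 = 18.18 kWh
Cost = 18.18 kWh × £0.236 = £4.29

£4.29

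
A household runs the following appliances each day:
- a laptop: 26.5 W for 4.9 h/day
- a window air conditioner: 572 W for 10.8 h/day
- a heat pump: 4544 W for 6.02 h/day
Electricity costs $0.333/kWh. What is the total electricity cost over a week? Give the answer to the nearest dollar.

$78

laptop: 26.5 W × 4.9 h × 7 d = 909 Wh = 0.909 kWh
window air conditioner: 572 W × 10.8 h × 7 d = 43,243 Wh = 43.24 kWh
heat pump: 4544 W × 6.02 h × 7 d = 191,484 Wh = 191.5 kWh
Total energy = 0.909 + 43.24 + 191.5 = 235.6 kWh
Cost = 235.6 kWh × $0.333 = $78.47 ≈ $78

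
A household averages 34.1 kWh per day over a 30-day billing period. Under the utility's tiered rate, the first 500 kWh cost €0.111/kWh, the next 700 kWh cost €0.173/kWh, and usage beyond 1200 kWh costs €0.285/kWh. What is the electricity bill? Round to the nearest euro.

€146

Usage = 34.1 kWh/day × 30 days = 1023 kWh
First 500 kWh × €0.111 = €55.50
Next 523 kWh × €0.173 = €90.48
Remaining tier: 0 kWh (not reached)
Total = €145.98 ≈ €146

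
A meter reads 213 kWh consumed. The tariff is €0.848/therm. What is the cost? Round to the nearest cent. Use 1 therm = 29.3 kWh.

€6.16

213 kWh × (0.03413 therm/kWh) = 7.27 therm
Cost = 7.27 therm × €0.848/therm = €6.16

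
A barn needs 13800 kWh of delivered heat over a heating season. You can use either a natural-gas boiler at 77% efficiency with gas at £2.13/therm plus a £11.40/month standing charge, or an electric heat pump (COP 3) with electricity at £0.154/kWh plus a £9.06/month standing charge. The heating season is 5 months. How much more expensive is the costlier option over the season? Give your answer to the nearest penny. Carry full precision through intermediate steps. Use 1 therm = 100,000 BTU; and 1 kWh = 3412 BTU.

£605.80

Heat load = 13800 kWh × 3412 = 47,085,600 BTU
Gas: input = 47,085,600 / 0.77 = 61,150,130 BTU = 611.5 therm → 611.5 × £2.13 = £1,302.50; + 5 × £11.40 standing = £1,359.50
Heat pump: 47,085,600 BTU / 3412 = 13,800 kWh heat; / 3 = 4,600 kWh in → × £0.154 = £708.40; + 5 × £9.06 standing = £753.70
Difference = |£1,359.50 − £753.70| = £605.80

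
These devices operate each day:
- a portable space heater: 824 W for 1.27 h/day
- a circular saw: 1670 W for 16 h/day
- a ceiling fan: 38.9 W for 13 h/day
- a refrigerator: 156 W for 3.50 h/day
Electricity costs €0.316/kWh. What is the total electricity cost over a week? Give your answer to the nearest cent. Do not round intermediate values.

€63.75

portable space heater: 824 W × 1.27 h × 7 d = 7,325 Wh = 7.325 kWh
circular saw: 1670 W × 16 h × 7 d = 187,040 Wh = 187 kWh
ceiling fan: 38.9 W × 13 h × 7 d = 3,540 Wh = 3.54 kWh
refrigerator: 156 W × 3.50 h × 7 d = 3,822 Wh = 3.822 kWh
Total energy = 7.325 + 187 + 3.54 + 3.822 = 201.7 kWh
Cost = 201.7 kWh × €0.316 = €63.75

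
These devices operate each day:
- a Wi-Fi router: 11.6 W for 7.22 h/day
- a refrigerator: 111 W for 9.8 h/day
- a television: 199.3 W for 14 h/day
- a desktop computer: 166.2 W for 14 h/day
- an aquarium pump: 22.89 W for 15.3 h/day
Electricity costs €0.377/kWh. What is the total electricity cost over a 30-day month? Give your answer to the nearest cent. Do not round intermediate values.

Wi-Fi router: 11.6 W × 7.22 h × 30 d = 2,513 Wh = 2.513 kWh
refrigerator: 111 W × 9.8 h × 30 d = 32,634 Wh = 32.63 kWh
television: 199.3 W × 14 h × 30 d = 83,706 Wh = 83.71 kWh
desktop computer: 166.2 W × 14 h × 30 d = 69,804 Wh = 69.8 kWh
aquarium pump: 22.89 W × 15.3 h × 30 d = 10,507 Wh = 10.51 kWh
Total energy = 2.513 + 32.63 + 83.71 + 69.8 + 10.51 = 199.2 kWh
Cost = 199.2 kWh × €0.377 = €75.08

€75.08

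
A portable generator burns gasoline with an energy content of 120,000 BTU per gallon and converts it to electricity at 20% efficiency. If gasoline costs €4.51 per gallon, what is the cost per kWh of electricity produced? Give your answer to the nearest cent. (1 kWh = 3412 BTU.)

Electrical output per gallon = 120,000 BTU × 0.20 / 3412 BTU/kWh = 7.034 kWh
Cost per kWh = €4.51 / 7.034 kWh = €0.641

€0.64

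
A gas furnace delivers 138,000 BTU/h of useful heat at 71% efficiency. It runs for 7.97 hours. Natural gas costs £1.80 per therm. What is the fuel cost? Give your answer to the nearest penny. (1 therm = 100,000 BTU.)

£27.88

Heat delivered = 138,000 BTU/h × 7.97 h = 1,099,860 BTU
Gas input = 1,099,860 / 0.71 = 1,549,099 BTU
= 1,549,099 / 100,000 = 15.49 therm
Cost = 15.49 × £1.80/therm = £27.88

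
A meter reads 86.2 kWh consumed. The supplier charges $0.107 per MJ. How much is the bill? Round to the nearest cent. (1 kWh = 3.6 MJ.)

86.2 kWh × (3.6 MJ/kWh) = 310.3 MJ
Cost = 310.3 MJ × $0.107/MJ = $33.20

$33.20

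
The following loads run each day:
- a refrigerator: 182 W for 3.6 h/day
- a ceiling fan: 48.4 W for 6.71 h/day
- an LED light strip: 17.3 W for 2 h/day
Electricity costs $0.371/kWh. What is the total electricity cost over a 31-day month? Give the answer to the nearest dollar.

$12

refrigerator: 182 W × 3.6 h × 31 d = 20,311 Wh = 20.31 kWh
ceiling fan: 48.4 W × 6.71 h × 31 d = 10,068 Wh = 10.07 kWh
LED light strip: 17.3 W × 2 h × 31 d = 1,073 Wh = 1.073 kWh
Total energy = 20.31 + 10.07 + 1.073 = 31.45 kWh
Cost = 31.45 kWh × $0.371 = $11.67 ≈ $12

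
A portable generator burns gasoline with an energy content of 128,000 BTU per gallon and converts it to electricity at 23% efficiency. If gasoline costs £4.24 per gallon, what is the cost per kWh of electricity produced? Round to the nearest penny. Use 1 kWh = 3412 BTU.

Electrical output per gallon = 128,000 BTU × 0.23 / 3412 BTU/kWh = 8.628 kWh
Cost per kWh = £4.24 / 8.628 kWh = £0.491

£0.49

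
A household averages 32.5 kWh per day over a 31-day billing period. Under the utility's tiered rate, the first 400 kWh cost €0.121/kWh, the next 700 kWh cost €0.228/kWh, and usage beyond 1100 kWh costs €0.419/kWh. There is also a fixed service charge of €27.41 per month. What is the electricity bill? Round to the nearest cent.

€214.32

Usage = 32.5 kWh/day × 31 days = 1007.5 kWh
First 400 kWh × €0.121 = €48.40
Next 607.5 kWh × €0.228 = €138.51
Remaining tier: 0 kWh (not reached)
Energy charge = €186.91; + service €27.41 = €214.32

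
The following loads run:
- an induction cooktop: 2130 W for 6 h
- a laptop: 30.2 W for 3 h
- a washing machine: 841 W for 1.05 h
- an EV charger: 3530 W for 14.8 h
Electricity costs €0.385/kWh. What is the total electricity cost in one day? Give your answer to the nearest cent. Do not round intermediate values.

induction cooktop: 2130 W × 6 h = 12,780 Wh = 12.78 kWh
laptop: 30.2 W × 3 h = 91 Wh = 0.0906 kWh
washing machine: 841 W × 1.05 h = 883 Wh = 0.8831 kWh
EV charger: 3530 W × 14.8 h = 52,244 Wh = 52.24 kWh
Total energy = 12.78 + 0.0906 + 0.8831 + 52.24 = 66 kWh
Cost = 66 kWh × €0.385 = €25.41

€25.41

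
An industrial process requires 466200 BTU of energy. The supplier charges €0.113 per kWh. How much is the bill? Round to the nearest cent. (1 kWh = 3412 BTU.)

466200 BTU × (0.00029308 kWh/BTU) = 136.6 kWh
Cost = 136.6 kWh × €0.113/kWh = €15.44

€15.44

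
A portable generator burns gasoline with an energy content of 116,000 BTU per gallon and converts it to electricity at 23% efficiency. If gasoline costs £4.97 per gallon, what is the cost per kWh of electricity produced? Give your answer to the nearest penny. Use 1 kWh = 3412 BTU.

£0.64

Electrical output per gallon = 116,000 BTU × 0.23 / 3412 BTU/kWh = 7.819 kWh
Cost per kWh = £4.97 / 7.819 kWh = £0.636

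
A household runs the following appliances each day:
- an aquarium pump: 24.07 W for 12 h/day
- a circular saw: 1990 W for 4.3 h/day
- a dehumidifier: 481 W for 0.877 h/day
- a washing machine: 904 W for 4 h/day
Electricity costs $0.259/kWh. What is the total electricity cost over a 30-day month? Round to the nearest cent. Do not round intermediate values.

aquarium pump: 24.07 W × 12 h × 30 d = 8,665 Wh = 8.665 kWh
circular saw: 1990 W × 4.3 h × 30 d = 256,710 Wh = 256.7 kWh
dehumidifier: 481 W × 0.877 h × 30 d = 12,655 Wh = 12.66 kWh
washing machine: 904 W × 4 h × 30 d = 108,480 Wh = 108.5 kWh
Total energy = 8.665 + 256.7 + 12.66 + 108.5 = 386.5 kWh
Cost = 386.5 kWh × $0.259 = $100.11

$100.11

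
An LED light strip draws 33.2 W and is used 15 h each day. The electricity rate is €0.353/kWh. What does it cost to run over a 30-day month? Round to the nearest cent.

Energy = 33.2 W × 15 h/day × 30 days = 14,940 Wh = 14.94 kWh
Cost = 14.94 kWh × €0.353/kWh = €5.27

€5.27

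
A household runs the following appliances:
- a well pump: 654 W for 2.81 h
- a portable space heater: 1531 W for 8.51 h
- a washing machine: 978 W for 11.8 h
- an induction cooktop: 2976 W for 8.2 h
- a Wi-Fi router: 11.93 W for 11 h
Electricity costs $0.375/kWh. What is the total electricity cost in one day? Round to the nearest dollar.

$19

well pump: 654 W × 2.81 h = 1,838 Wh = 1.838 kWh
portable space heater: 1531 W × 8.51 h = 13,029 Wh = 13.03 kWh
washing machine: 978 W × 11.8 h = 11,540 Wh = 11.54 kWh
induction cooktop: 2976 W × 8.2 h = 24,403 Wh = 24.4 kWh
Wi-Fi router: 11.93 W × 11 h = 131 Wh = 0.1312 kWh
Total energy = 1.838 + 13.03 + 11.54 + 24.4 + 0.1312 = 50.94 kWh
Cost = 50.94 kWh × $0.375 = $19.10 ≈ $19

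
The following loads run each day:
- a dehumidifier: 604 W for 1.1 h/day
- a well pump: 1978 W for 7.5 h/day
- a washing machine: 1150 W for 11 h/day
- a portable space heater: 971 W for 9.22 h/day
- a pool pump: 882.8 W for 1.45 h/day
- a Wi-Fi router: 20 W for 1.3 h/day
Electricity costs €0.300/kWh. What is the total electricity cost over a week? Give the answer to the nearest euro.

dehumidifier: 604 W × 1.1 h × 7 d = 4,651 Wh = 4.651 kWh
well pump: 1978 W × 7.5 h × 7 d = 103,845 Wh = 103.8 kWh
washing machine: 1150 W × 11 h × 7 d = 88,550 Wh = 88.55 kWh
portable space heater: 971 W × 9.22 h × 7 d = 62,668 Wh = 62.67 kWh
pool pump: 882.8 W × 1.45 h × 7 d = 8,960 Wh = 8.96 kWh
Wi-Fi router: 20 W × 1.3 h × 7 d = 182 Wh = 0.182 kWh
Total energy = 4.651 + 103.8 + 88.55 + 62.67 + 8.96 + 0.182 = 268.9 kWh
Cost = 268.9 kWh × €0.300 = €80.66 ≈ €81

€81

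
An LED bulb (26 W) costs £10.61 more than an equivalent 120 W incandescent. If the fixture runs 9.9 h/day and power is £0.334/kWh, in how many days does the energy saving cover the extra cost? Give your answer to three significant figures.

34.1 days

Power saved = 120 − 26 = 94 W
Daily energy saved = 94 W × 9.9 h = 930.6 Wh = 0.9306 kWh
Daily savings = 0.9306 × £0.334 = £0.3108
Payback = £10.61 / £0.3108 per day = 34.14 days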